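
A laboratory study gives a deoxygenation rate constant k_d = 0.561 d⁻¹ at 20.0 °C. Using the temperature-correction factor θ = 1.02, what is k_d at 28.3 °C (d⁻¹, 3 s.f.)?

k_d ≈ 0.661 d⁻¹

k_d(T₂) = k_d(T₁) · θ^(T₂−T₁) = 0.561 × 1.02^(28.3−20.0)
= 0.561 × 1.02^8.30 = 0.561 × 1.179 = 0.6612 d⁻¹.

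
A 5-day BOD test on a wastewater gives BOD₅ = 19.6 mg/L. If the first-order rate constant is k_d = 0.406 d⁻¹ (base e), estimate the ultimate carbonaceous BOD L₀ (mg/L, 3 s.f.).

BOD₅ = L₀(1 − e^(−5k_d)) ⇒ L₀ = BOD₅ / (1 − e^(−5×0.406))
= 19.6 / (1 − 0.1313) = 19.6 / 0.8687 = 22.56 mg/L.

L₀ ≈ 22.6 mg/L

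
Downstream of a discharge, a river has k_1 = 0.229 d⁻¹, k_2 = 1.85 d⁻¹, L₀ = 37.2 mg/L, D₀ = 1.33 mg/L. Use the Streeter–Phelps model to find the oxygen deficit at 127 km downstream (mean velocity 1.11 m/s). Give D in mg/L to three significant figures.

D ≈ 3.54 mg/L

Travel time t = x/v = 127 km / (1.11 m/s) = 127000 m / 1.11 m/s = 114400 s = 1.324 d.
k_1 L₀/(k_2−k_1) = 0.229×37.2/(1.85−0.229) = 8.519/1.621 = 5.255 mg/L.
e^(−k_1 t) = e^(−0.229×1.324) = 0.7384; e^(−k_2 t) = e^(−1.85×1.324) = 0.08631.
D = 5.255 × (0.7384 − 0.08631) + 1.33 × 0.08631 = 3.427 + 0.1148 = 3.542 mg/L.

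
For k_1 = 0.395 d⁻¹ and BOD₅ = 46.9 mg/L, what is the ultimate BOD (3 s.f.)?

BOD₅ = L₀(1 − e^(−5k_1)) ⇒ L₀ = BOD₅ / (1 − e^(−5×0.395))
= 46.9 / (1 − 0.1388) = 46.9 / 0.8612 = 54.46 mg/L.

L₀ ≈ 54.5 mg/L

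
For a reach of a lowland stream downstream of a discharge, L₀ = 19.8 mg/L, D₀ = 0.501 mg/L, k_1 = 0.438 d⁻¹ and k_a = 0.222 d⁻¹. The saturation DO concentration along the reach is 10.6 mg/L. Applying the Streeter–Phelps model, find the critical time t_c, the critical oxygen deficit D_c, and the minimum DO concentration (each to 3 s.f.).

t_c ≈ 3.09 d; D_c ≈ 10.1 mg/L; min DO ≈ 0.501 mg/L

At the critical point dD/dt = 0, so k_1 L₀ e^(−k_1 t) = k_a D. Substituting D(t) from the Streeter–Phelps equation and solving for t gives
t_c = ln[(k_a/k_1)(1 − D₀(k_a−k_1)/(k_1 L₀))] / (k_a−k_1).
Here k_a−k_1 = -0.2160 d⁻¹ and 1 − D₀(k_a−k_1)/(k_1 L₀) = 1 − 0.501×-0.2160/(0.438×19.8) = 1.012, so
t_c = ln(0.5068 × 1.012) / -0.2160 = -0.6671 / -0.2160 = 3.089 d.
L(t_c) = L₀ e^(−k_1 t_c) = 19.8 × 0.2585 = 5.119 mg/L, and at the critical point k_a D_c = k_1 L, so D_c = (0.438/0.222) × 5.119 = 10.10 mg/L.
Minimum DO = C_s − D_c = 10.6 − 10.10 = 0.5013 mg/L.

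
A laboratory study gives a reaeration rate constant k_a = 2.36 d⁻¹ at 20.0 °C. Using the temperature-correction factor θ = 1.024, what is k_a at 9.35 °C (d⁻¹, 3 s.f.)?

k_a ≈ 1.83 d⁻¹

k_a(T₂) = k_a(T₁) · θ^(T₂−T₁) = 2.36 × 1.024^(9.35−20.0)
= 2.36 × 1.024^-10.7 = 2.36 × 0.7768 = 1.833 d⁻¹.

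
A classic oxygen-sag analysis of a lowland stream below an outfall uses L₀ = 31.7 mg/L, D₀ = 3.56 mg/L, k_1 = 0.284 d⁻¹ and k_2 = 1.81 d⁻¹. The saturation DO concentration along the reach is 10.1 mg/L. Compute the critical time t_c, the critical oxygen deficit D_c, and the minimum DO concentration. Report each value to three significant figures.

t_c = [1/(k_2−k_1)] ln[(k_2/k_1)(1 − D₀(k_2−k_1)/(k_1 L₀))]
= [1/(1.81−0.284)] ln[(1.81/0.284)(1 − 3.56×1.526/(0.284×31.7))]
= (1/1.526) ln[6.373 × 0.3966] = 0.6553 × ln(2.527) = 0.6553 × 0.9272 = 0.6076 d.
L(t_c) = L₀ e^(−k_1 t_c) = 31.7 × 0.8415 = 26.68 mg/L, and at the critical point k_2 D_c = k_1 L, so D_c = (0.284/1.81) × 26.68 = 4.186 mg/L.
Minimum DO = C_s − D_c = 10.1 − 4.186 = 5.914 mg/L.

t_c ≈ 0.608 d; D_c ≈ 4.19 mg/L; min DO ≈ 5.91 mg/L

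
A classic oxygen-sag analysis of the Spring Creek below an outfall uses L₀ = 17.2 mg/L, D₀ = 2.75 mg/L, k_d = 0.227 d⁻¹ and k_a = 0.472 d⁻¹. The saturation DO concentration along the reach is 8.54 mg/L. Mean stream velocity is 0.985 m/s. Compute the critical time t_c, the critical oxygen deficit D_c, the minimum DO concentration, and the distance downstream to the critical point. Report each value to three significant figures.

t_c ≈ 2.21 d; D_c ≈ 5.00 mg/L; min DO ≈ 3.54 mg/L; x_c ≈ 188 km

With k_a/k_d = 2.079 and 1 − D₀(k_a−k_d)/(k_d L₀) = 0.8274,
t_c = ln(2.079 × 0.8274) / (0.472 − 0.227) = ln(1.720) / 0.2450 = 0.5426/0.2450 = 2.215 d.
D_c = (k_d/k_a) L₀ e^(−k_d t_c) = (0.227/0.472) × 17.2 × e^(−0.227×2.215) = 0.4809 × 17.2 × 0.6049 = 5.003 mg/L.
Minimum DO = C_s − D_c = 8.54 − 5.003 = 3.537 mg/L.
x_c = v t_c = 0.985 m/s × 2.215 d × 86400 s/d = 188500 m ≈ 188 km.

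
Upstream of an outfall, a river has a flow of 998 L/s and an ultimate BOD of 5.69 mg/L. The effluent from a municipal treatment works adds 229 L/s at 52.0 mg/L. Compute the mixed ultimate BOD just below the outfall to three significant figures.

14.3 mg/L

Flow-weighted mixing: C = (Q_r C_r + Q_w C_w)/(Q_r + Q_w)
= (998×5.69 + 229×52.0)/(998 + 229) = 17590/1227 = 14.33 mg/L.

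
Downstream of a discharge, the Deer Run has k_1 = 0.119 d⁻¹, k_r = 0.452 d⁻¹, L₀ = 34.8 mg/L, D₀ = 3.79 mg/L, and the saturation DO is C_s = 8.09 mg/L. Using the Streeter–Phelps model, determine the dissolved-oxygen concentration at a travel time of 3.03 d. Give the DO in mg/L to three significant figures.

DO ≈ 1.62 mg/L

k_1 L₀/(k_r−k_1) = 0.119×34.8/(0.452−0.119) = 4.141/0.3330 = 12.44 mg/L.
e^(−k_1 t) = e^(−0.119×3.030) = 0.6973; e^(−k_r t) = e^(−0.452×3.030) = 0.2542.
D = 12.44 × (0.6973 − 0.2542) + 3.79 × 0.2542 = 5.510 + 0.9635 = 6.473 mg/L.
DO = C_s − D = 8.09 − 6.473 = 1.617 mg/L.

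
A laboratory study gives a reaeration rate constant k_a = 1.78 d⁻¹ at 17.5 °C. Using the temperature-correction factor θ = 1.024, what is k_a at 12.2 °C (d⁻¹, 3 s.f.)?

k_a ≈ 1.57 d⁻¹

k_a(T₂) = k_a(T₁) · θ^(T₂−T₁) = 1.78 × 1.024^(12.2−17.5)
= 1.78 × 1.024^-5.30 = 1.78 × 0.8819 = 1.570 d⁻¹.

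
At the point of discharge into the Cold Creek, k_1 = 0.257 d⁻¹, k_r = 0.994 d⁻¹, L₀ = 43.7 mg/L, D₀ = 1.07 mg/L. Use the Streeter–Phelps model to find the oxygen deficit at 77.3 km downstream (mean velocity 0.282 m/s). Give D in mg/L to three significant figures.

Travel time t = x/v = 77.3 km / (0.282 m/s) = 77300 m / 0.282 m/s = 274100 s = 3.173 d.
k_1 L₀/(k_r−k_1) = 0.257×43.7/(0.994−0.257) = 11.23/0.7370 = 15.24 mg/L.
e^(−k_1 t) = e^(−0.257×3.173) = 0.4425; e^(−k_r t) = e^(−0.994×3.173) = 0.04270.
D = 15.24 × (0.4425 − 0.04270) + 1.07 × 0.04270 = 6.092 + 0.04569 = 6.138 mg/L.

D ≈ 6.14 mg/L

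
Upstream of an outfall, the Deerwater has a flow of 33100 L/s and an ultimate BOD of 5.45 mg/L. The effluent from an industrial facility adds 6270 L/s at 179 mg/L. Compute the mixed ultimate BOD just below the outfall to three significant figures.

33.1 mg/L

Flow-weighted mixing: C = (Q_r C_r + Q_w C_w)/(Q_r + Q_w)
= (33100×5.45 + 6270×179)/(33100 + 6270) = 1.303×10^6/39370 = 33.09 mg/L.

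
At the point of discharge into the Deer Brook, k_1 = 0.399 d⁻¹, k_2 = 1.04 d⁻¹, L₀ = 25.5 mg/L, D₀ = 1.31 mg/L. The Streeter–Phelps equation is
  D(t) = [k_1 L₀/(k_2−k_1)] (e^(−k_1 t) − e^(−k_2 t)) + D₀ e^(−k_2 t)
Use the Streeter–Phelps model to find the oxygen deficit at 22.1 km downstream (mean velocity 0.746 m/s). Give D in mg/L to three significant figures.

Travel time t = x/v = 22.1 km / (0.746 m/s) = 22100 m / 0.746 m/s = 29620 s = 0.3429 d.
k_1 L₀/(k_2−k_1) = 0.399×25.5/(1.04−0.399) = 10.17/0.6410 = 15.87 mg/L.
e^(−k_1 t) = e^(−0.399×0.3429) = 0.8721; e^(−k_2 t) = e^(−1.04×0.3429) = 0.7001.
D = 15.87 × (0.8721 − 0.7001) + 1.31 × 0.7001 = 2.731 + 0.9171 = 3.648 mg/L.

D ≈ 3.65 mg/L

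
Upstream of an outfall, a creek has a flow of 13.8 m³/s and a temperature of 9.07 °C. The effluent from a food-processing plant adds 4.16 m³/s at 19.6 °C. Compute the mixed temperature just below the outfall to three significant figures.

Flow-weighted mixing: C = (Q_r C_r + Q_w C_w)/(Q_r + Q_w)
= (13.8×9.07 + 4.16×19.6)/(13.8 + 4.16) = 206.7/17.96 = 11.51 °C.

11.5 °C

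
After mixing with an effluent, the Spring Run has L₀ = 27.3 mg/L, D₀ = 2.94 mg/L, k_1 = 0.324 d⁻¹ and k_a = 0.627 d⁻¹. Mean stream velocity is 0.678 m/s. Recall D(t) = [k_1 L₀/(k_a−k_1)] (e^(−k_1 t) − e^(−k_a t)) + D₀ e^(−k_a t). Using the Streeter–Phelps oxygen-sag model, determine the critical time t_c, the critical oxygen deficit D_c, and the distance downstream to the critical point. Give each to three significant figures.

With k_a/k_1 = 1.935 and 1 − D₀(k_a−k_1)/(k_1 L₀) = 0.8993,
t_c = ln(1.935 × 0.8993) / (0.627 − 0.324) = ln(1.740) / 0.3030 = 0.5541/0.3030 = 1.829 d.
D_c = (k_1/k_a) L₀ e^(−k_1 t_c) = (0.324/0.627) × 27.3 × e^(−0.324×1.829) = 0.5167 × 27.3 × 0.5530 = 7.801 mg/L.
x_c = v t_c = 0.678 m/s × 1.829 d × 86400 s/d = 107100 m ≈ 107 km.

t_c ≈ 1.83 d; D_c ≈ 7.80 mg/L; x_c ≈ 107 km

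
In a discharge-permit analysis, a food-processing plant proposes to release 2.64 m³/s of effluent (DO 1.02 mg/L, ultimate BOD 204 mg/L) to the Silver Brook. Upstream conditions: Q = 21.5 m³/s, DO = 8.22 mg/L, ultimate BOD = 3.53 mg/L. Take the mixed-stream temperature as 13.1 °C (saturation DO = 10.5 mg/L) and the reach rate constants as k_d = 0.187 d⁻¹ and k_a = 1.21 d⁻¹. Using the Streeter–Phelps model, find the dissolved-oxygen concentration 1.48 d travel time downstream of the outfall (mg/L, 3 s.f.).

DO ≈ 7.24 mg/L

Mixed DO = (21.5×8.22 + 2.64×1.02)/(21.5+2.64) = 179.4/24.14 = 7.433 mg/L.
Mixed L₀ = (21.5×3.53 + 2.64×204)/(24.14) = 614.5/24.14 = 25.45 mg/L.
Initial deficit D₀ = C_s − DO₀ = 10.5 − 7.433 = 3.067 mg/L.
D(1.48) = [0.187×25.45/(1.21−0.187)](e^(−0.187×1.48) − e^(−1.21×1.48)) + 3.067 e^(−1.21×1.48)
= 4.653 × (0.7582 − 0.1668) + 3.067 × 0.1668 = 3.263 mg/L.
DO = 10.5 − 3.263 = 7.237 mg/L.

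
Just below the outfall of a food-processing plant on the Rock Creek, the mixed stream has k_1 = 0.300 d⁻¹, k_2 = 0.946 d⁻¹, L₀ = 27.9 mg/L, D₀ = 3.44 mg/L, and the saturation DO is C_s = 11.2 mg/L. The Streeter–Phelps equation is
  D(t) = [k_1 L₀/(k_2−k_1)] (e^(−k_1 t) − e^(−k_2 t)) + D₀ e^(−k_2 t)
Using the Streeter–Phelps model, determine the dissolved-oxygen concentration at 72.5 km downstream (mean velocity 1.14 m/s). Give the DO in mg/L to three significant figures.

Travel time t = x/v = 72.5 km / (1.14 m/s) = 72500 m / 1.14 m/s = 63600 s = 0.7361 d.
k_1 L₀/(k_2−k_1) = 0.300×27.9/(0.946−0.300) = 8.370/0.6460 = 12.96 mg/L.
e^(−k_1 t) = e^(−0.300×0.7361) = 0.8019; e^(−k_2 t) = e^(−0.946×0.7361) = 0.4984.
D = 12.96 × (0.8019 − 0.4984) + 3.44 × 0.4984 = 3.932 + 1.715 = 5.646 mg/L.
DO = C_s − D = 11.2 − 5.646 = 5.554 mg/L.

DO ≈ 5.55 mg/L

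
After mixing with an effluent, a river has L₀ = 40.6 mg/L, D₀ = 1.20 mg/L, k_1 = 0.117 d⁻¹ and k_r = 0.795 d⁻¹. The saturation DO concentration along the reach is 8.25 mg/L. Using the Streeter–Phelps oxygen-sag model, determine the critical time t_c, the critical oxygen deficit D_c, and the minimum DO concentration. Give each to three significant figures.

t_c = [1/(k_r−k_1)] ln[(k_r/k_1)(1 − D₀(k_r−k_1)/(k_1 L₀))]
= [1/(0.795−0.117)] ln[(0.795/0.117)(1 − 1.20×0.6780/(0.117×40.6))]
= (1/0.6780) ln[6.795 × 0.8287] = 1.475 × ln(5.631) = 1.475 × 1.728 = 2.549 d.
D_c = (k_1/k_r) L₀ e^(−k_1 t_c) = (0.117/0.795) × 40.6 × e^(−0.117×2.549) = 0.1472 × 40.6 × 0.7421 = 4.434 mg/L.
Minimum DO = C_s − D_c = 8.25 − 4.434 = 3.816 mg/L.

t_c ≈ 2.55 d; D_c ≈ 4.43 mg/L; min DO ≈ 3.82 mg/L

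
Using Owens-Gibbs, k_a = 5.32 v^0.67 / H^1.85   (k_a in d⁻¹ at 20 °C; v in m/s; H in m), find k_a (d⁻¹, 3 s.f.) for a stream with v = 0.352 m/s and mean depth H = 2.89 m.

k_a ≈ 0.371 d⁻¹

k_a = 5.32 × 0.352^0.67 / 2.89^1.85 = 5.32 × 0.4968 / 7.123 = 0.3711 d⁻¹.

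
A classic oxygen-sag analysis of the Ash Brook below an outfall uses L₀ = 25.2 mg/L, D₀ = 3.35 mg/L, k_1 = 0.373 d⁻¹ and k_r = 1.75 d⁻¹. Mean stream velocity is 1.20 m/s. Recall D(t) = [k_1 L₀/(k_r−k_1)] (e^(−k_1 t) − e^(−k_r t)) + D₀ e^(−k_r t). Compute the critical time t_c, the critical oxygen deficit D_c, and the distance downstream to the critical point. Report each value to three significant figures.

t_c ≈ 0.633 d; D_c ≈ 4.24 mg/L; x_c ≈ 65.6 km

At the critical point dD/dt = 0, so k_1 L₀ e^(−k_1 t) = k_r D. Substituting D(t) from the Streeter–Phelps equation and solving for t gives
t_c = ln[(k_r/k_1)(1 − D₀(k_r−k_1)/(k_1 L₀))] / (k_r−k_1).
Here k_r−k_1 = 1.377 d⁻¹ and 1 − D₀(k_r−k_1)/(k_1 L₀) = 1 − 3.35×1.377/(0.373×25.2) = 0.5092, so
t_c = ln(4.692 × 0.5092) / 1.377 = 0.8710 / 1.377 = 0.6325 d.
L(t_c) = L₀ e^(−k_1 t_c) = 25.2 × 0.7898 = 19.90 mg/L, and at the critical point k_r D_c = k_1 L, so D_c = (0.373/1.75) × 19.90 = 4.242 mg/L.
x_c = v t_c = 1.20 m/s × 0.6325 d × 86400 s/d = 65580 m ≈ 65.6 km.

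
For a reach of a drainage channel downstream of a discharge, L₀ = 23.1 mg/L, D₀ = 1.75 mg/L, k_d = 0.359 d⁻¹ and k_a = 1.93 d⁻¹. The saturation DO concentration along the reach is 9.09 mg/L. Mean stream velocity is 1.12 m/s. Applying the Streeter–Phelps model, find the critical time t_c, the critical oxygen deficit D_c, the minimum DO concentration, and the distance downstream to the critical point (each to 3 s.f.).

At the critical point dD/dt = 0, so k_d L₀ e^(−k_d t) = k_a D. Substituting D(t) from the Streeter–Phelps equation and solving for t gives
t_c = ln[(k_a/k_d)(1 − D₀(k_a−k_d)/(k_d L₀))] / (k_a−k_d).
Here k_a−k_d = 1.571 d⁻¹ and 1 − D₀(k_a−k_d)/(k_d L₀) = 1 − 1.75×1.571/(0.359×23.1) = 0.6685, so
t_c = ln(5.376 × 0.6685) / 1.571 = 1.279 / 1.571 = 0.8143 d.
D_c = (k_d/k_a) L₀ e^(−k_d t_c) = (0.359/1.93) × 23.1 × e^(−0.359×0.8143) = 0.1860 × 23.1 × 0.7465 = 3.208 mg/L.
Minimum DO = C_s − D_c = 9.09 − 3.208 = 5.882 mg/L.
x_c = v t_c = 1.12 m/s × 0.8143 d × 86400 s/d = 78790 m ≈ 78.8 km.

t_c ≈ 0.814 d; D_c ≈ 3.21 mg/L; min DO ≈ 5.88 mg/L; x_c ≈ 78.8 km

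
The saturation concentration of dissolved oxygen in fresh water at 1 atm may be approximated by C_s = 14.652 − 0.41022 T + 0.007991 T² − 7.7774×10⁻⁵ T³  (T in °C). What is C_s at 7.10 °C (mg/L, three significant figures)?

C_s ≈ 12.1 mg/L

C_s = 14.652 − 0.41022×7.10 + 0.007991×7.10² − 7.7774×10⁻⁵×7.10³ = 12.11 mg/L.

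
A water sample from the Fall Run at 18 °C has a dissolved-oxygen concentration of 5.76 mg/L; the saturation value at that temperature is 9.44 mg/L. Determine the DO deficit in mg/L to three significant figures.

D = C_s − C = 9.44 − 5.76 = 3.68 mg/L.

D ≈ 3.68 mg/L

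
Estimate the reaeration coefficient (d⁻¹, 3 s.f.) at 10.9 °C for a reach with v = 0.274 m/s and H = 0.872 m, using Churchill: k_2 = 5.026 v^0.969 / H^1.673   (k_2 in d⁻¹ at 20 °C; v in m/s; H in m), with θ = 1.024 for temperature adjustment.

k_2 ≈ 1.45 d⁻¹

k_2(20) = 5.026 × 0.274^0.969 / 0.872^1.673 = 5.026 × 0.2852 / 0.7952 = 1.803 d⁻¹.
k_2(10.9) = 1.803 × 1.024^(10.9−20) = 1.803 × 0.8059 = 1.453 d⁻¹.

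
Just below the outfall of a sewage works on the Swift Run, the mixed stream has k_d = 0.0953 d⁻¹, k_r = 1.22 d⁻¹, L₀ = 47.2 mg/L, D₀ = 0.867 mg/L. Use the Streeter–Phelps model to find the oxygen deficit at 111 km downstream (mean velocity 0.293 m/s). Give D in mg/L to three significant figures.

D ≈ 2.62 mg/L

Travel time t = x/v = 111 km / (0.293 m/s) = 111000 m / 0.293 m/s = 378800 s = 4.385 d.
k_d L₀/(k_r−k_d) = 0.0953×47.2/(1.22−0.0953) = 4.498/1.125 = 3.999 mg/L.
e^(−k_d t) = e^(−0.0953×4.385) = 0.6585; e^(−k_r t) = e^(−1.22×4.385) = 0.004751.
D = 3.999 × (0.6585 − 0.004751) + 0.867 × 0.004751 = 2.614 + 0.004119 = 2.619 mg/L.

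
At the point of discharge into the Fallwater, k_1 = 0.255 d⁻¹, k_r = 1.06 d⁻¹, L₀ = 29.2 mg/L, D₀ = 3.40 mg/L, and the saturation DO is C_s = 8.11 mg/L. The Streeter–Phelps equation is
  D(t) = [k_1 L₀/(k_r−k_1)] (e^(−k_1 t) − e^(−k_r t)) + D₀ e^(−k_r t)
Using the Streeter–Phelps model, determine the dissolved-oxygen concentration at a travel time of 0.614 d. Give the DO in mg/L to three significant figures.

DO ≈ 3.25 mg/L

k_1 L₀/(k_r−k_1) = 0.255×29.2/(1.06−0.255) = 7.446/0.8050 = 9.250 mg/L.
e^(−k_1 t) = e^(−0.255×0.6140) = 0.8551; e^(−k_r t) = e^(−1.06×0.6140) = 0.5216.
D = 9.250 × (0.8551 − 0.5216) + 3.40 × 0.5216 = 3.084 + 1.773 = 4.858 mg/L.
DO = C_s − D = 8.11 − 4.858 = 3.252 mg/L.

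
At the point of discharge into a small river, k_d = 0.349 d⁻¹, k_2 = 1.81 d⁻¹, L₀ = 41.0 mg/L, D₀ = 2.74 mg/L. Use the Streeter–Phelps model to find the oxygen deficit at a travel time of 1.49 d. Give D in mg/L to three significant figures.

k_d L₀/(k_2−k_d) = 0.349×41.0/(1.81−0.349) = 14.31/1.461 = 9.794 mg/L.
e^(−k_d t) = e^(−0.349×1.490) = 0.5945; e^(−k_2 t) = e^(−1.81×1.490) = 0.06741.
D = 9.794 × (0.5945 − 0.06741) + 2.74 × 0.06741 = 5.162 + 0.1847 = 5.347 mg/L.

D ≈ 5.35 mg/L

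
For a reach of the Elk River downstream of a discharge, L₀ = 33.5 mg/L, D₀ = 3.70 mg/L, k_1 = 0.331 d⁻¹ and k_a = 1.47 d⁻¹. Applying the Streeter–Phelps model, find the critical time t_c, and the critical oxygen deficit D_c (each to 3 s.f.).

With k_a/k_1 = 4.441 and 1 − D₀(k_a−k_1)/(k_1 L₀) = 0.6199,
t_c = ln(4.441 × 0.6199) / (1.47 − 0.331) = ln(2.753) / 1.139 = 1.013/1.139 = 0.8892 d.
D_c = (k_1/k_a) L₀ e^(−k_1 t_c) = (0.331/1.47) × 33.5 × e^(−0.331×0.8892) = 0.2252 × 33.5 × 0.7450 = 5.620 mg/L.

t_c ≈ 0.889 d; D_c ≈ 5.62 mg/L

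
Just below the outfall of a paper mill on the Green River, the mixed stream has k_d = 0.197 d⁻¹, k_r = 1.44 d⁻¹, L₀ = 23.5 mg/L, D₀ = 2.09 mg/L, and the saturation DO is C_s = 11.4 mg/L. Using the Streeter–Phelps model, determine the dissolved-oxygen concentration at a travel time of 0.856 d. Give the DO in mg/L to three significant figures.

k_d L₀/(k_r−k_d) = 0.197×23.5/(1.44−0.197) = 4.630/1.243 = 3.724 mg/L.
e^(−k_d t) = e^(−0.197×0.8560) = 0.8448; e^(−k_r t) = e^(−1.44×0.8560) = 0.2915.
D = 3.724 × (0.8448 − 0.2915) + 2.09 × 0.2915 = 2.061 + 0.6093 = 2.670 mg/L.
DO = C_s − D = 11.4 − 2.670 = 8.730 mg/L.

DO ≈ 8.73 mg/L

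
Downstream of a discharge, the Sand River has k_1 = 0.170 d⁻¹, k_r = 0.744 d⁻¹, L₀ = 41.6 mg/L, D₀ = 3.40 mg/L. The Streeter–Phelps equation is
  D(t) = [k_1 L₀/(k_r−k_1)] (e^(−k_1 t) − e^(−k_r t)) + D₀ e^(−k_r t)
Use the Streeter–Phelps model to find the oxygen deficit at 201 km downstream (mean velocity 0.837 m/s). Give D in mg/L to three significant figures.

D ≈ 6.55 mg/L

Travel time t = x/v = 201 km / (0.837 m/s) = 201000 m / 0.837 m/s = 240100 s = 2.779 d.
k_1 L₀/(k_r−k_1) = 0.170×41.6/(0.744−0.170) = 7.072/0.5740 = 12.32 mg/L.
e^(−k_1 t) = e^(−0.170×2.779) = 0.6234; e^(−k_r t) = e^(−0.744×2.779) = 0.1265.
D = 12.32 × (0.6234 − 0.1265) + 3.40 × 0.1265 = 6.123 + 0.4299 = 6.553 mg/L.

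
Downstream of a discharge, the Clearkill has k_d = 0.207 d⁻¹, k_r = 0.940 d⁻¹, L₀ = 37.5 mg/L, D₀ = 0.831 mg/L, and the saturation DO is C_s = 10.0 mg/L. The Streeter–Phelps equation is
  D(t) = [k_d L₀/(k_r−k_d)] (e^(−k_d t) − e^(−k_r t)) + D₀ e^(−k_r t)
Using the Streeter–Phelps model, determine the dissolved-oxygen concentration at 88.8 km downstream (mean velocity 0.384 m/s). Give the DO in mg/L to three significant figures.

Travel time t = x/v = 88.8 km / (0.384 m/s) = 88800 m / 0.384 m/s = 231200 s = 2.677 d.
k_d L₀/(k_r−k_d) = 0.207×37.5/(0.940−0.207) = 7.762/0.7330 = 10.59 mg/L.
e^(−k_d t) = e^(−0.207×2.677) = 0.5746; e^(−k_r t) = e^(−0.940×2.677) = 0.08079.
D = 10.59 × (0.5746 − 0.08079) + 0.831 × 0.08079 = 5.230 + 0.06714 = 5.297 mg/L.
DO = C_s − D = 10.0 − 5.297 = 4.703 mg/L.

DO ≈ 4.70 mg/L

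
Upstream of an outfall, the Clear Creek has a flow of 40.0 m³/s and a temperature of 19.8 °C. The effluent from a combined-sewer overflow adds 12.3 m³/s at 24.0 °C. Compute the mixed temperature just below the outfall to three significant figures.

20.8 °C

Flow-weighted mixing: C = (Q_r C_r + Q_w C_w)/(Q_r + Q_w)
= (40.0×19.8 + 12.3×24.0)/(40.0 + 12.3) = 1087/52.30 = 20.79 °C.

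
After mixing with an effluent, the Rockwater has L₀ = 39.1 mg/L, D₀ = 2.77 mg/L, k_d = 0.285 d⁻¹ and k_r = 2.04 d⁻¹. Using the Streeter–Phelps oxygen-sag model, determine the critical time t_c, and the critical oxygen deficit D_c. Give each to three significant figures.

t_c = [1/(k_r−k_d)] ln[(k_r/k_d)(1 − D₀(k_r−k_d)/(k_d L₀))]
= [1/(2.04−0.285)] ln[(2.04/0.285)(1 − 2.77×1.755/(0.285×39.1))]
= (1/1.755) ln[7.158 × 0.5638] = 0.5698 × ln(4.035) = 0.5698 × 1.395 = 0.7949 d.
L(t_c) = L₀ e^(−k_d t_c) = 39.1 × 0.7973 = 31.17 mg/L, and at the critical point k_r D_c = k_d L, so D_c = (0.285/2.04) × 31.17 = 4.355 mg/L.

t_c ≈ 0.795 d; D_c ≈ 4.36 mg/L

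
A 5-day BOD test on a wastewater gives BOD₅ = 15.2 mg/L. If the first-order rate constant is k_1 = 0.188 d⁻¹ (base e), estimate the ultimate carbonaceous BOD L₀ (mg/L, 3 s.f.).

L₀ ≈ 24.9 mg/L

BOD₅ = L₀(1 − e^(−5k_1)) ⇒ L₀ = BOD₅ / (1 − e^(−5×0.188))
= 15.2 / (1 − 0.3906) = 15.2 / 0.6094 = 24.94 mg/L.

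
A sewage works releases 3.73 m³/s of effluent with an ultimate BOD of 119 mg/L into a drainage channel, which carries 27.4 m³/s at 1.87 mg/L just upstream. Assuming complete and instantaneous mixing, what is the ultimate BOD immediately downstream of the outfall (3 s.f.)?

Flow-weighted mixing: C = (Q_r C_r + Q_w C_w)/(Q_r + Q_w)
= (27.4×1.87 + 3.73×119)/(27.4 + 3.73) = 495.1/31.13 = 15.90 mg/L.

15.9 mg/L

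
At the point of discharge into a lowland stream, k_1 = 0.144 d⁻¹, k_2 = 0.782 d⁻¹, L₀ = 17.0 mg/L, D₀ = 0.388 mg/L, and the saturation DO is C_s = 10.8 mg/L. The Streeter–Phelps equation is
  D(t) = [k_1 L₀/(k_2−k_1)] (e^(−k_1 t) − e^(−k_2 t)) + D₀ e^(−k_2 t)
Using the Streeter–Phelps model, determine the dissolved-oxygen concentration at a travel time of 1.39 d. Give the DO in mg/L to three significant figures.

DO ≈ 8.82 mg/L

k_1 L₀/(k_2−k_1) = 0.144×17.0/(0.782−0.144) = 2.448/0.6380 = 3.837 mg/L.
e^(−k_1 t) = e^(−0.144×1.390) = 0.8186; e^(−k_2 t) = e^(−0.782×1.390) = 0.3372.
D = 3.837 × (0.8186 − 0.3372) + 0.388 × 0.3372 = 1.847 + 0.1308 = 1.978 mg/L.
DO = C_s − D = 10.8 − 1.978 = 8.822 mg/L.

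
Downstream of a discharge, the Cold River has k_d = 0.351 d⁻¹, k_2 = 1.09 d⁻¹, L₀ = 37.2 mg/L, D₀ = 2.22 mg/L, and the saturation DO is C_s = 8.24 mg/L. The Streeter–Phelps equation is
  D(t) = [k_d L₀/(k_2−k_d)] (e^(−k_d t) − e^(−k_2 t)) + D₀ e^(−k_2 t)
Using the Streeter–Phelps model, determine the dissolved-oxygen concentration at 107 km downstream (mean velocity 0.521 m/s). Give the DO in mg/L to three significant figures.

Travel time t = x/v = 107 km / (0.521 m/s) = 107000 m / 0.521 m/s = 205400 s = 2.377 d.
k_d L₀/(k_2−k_d) = 0.351×37.2/(1.09−0.351) = 13.06/0.7390 = 17.67 mg/L.
e^(−k_d t) = e^(−0.351×2.377) = 0.4342; e^(−k_2 t) = e^(−1.09×2.377) = 0.07495.
D = 17.67 × (0.4342 − 0.07495) + 2.22 × 0.07495 = 6.347 + 0.1664 = 6.513 mg/L.
DO = C_s − D = 8.24 − 6.513 = 1.727 mg/L.

DO ≈ 1.73 mg/L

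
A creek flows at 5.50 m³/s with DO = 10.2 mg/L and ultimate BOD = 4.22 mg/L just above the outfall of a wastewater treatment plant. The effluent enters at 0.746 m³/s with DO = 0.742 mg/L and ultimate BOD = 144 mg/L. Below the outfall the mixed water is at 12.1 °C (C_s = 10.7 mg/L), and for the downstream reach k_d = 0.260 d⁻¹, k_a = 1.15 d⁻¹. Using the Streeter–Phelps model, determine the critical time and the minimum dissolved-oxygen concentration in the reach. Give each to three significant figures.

t_c ≈ 1.32 d; minimum DO ≈ 7.35 mg/L

Mixed DO = (5.50×10.2 + 0.746×0.742)/(5.50+0.746) = 56.65/6.246 = 9.070 mg/L.
Mixed L₀ = (5.50×4.22 + 0.746×144)/(6.246) = 130.6/6.246 = 20.91 mg/L.
Initial deficit D₀ = C_s − DO₀ = 10.7 − 9.070 = 1.630 mg/L.
t_c = (1/0.8900) ln[(1.15/0.260)(1 − 1.630×0.8900/(0.260×20.91))] = 1.124 × ln(3.243) = 1.322 d.
D_c = (0.260/1.15) × 20.91 × e^(−0.260×1.322) = 0.2261 × 20.91 × 0.7091 = 3.353 mg/L.
Minimum DO = 10.7 − 3.353 = 7.347 mg/L.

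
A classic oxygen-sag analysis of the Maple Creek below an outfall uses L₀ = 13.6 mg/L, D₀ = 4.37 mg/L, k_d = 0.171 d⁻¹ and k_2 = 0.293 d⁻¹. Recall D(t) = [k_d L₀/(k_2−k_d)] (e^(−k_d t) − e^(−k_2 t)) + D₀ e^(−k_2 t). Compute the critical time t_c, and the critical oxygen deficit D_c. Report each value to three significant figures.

t_c ≈ 2.28 d; D_c ≈ 5.37 mg/L

At the critical point dD/dt = 0, so k_d L₀ e^(−k_d t) = k_2 D. Substituting D(t) from the Streeter–Phelps equation and solving for t gives
t_c = ln[(k_2/k_d)(1 − D₀(k_2−k_d)/(k_d L₀))] / (k_2−k_d).
Here k_2−k_d = 0.1220 d⁻¹ and 1 − D₀(k_2−k_d)/(k_d L₀) = 1 − 4.37×0.1220/(0.171×13.6) = 0.7708, so
t_c = ln(1.713 × 0.7708) / 0.1220 = 0.2781 / 0.1220 = 2.280 d.
D_c = (k_d/k_2) L₀ e^(−k_d t_c) = (0.171/0.293) × 13.6 × e^(−0.171×2.280) = 0.5836 × 13.6 × 0.6772 = 5.375 mg/L.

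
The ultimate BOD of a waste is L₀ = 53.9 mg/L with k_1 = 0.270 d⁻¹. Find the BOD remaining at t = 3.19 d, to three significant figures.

L ≈ 22.8 mg/L

L_t = L₀ e^(−k_1 t) = 53.9 × e^(−0.270×3.19) = 53.9 × 0.4226 = 22.78 mg/L.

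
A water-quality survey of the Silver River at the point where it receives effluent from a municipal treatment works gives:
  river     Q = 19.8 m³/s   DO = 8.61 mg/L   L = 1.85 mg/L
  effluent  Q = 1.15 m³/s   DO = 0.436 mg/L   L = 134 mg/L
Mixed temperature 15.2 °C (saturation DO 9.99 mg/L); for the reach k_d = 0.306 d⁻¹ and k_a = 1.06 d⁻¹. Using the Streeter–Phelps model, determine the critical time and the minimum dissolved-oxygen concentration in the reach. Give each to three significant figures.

t_c ≈ 0.742 d; minimum DO ≈ 7.90 mg/L

Mixed DO = (19.8×8.61 + 1.15×0.436)/(19.8+1.15) = 171.0/20.95 = 8.161 mg/L.
Mixed L₀ = (19.8×1.85 + 1.15×134)/(20.95) = 190.7/20.95 = 9.104 mg/L.
Initial deficit D₀ = C_s − DO₀ = 9.99 − 8.161 = 1.829 mg/L.
t_c = (1/0.7540) ln[(1.06/0.306)(1 − 1.829×0.7540/(0.306×9.104))] = 1.326 × ln(1.750) = 0.7418 d.
D_c = (0.306/1.06) × 9.104 × e^(−0.306×0.7418) = 0.2887 × 9.104 × 0.7969 = 2.094 mg/L.
Minimum DO = 9.99 − 2.094 = 7.896 mg/L.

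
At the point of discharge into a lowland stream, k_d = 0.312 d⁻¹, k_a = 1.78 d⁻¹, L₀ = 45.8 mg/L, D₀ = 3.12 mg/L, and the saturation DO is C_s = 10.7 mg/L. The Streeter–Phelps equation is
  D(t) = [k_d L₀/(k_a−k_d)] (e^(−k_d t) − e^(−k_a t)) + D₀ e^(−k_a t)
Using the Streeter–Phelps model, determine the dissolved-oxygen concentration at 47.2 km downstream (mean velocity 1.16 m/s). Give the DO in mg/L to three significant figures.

DO ≈ 5.16 mg/L

Travel time t = x/v = 47.2 km / (1.16 m/s) = 47200 m / 1.16 m/s = 40690 s = 0.4709 d.
k_d L₀/(k_a−k_d) = 0.312×45.8/(1.78−0.312) = 14.29/1.468 = 9.734 mg/L.
e^(−k_d t) = e^(−0.312×0.4709) = 0.8634; e^(−k_a t) = e^(−1.78×0.4709) = 0.4325.
D = 9.734 × (0.8634 − 0.4325) + 3.12 × 0.4325 = 4.194 + 1.349 = 5.544 mg/L.
DO = C_s − D = 10.7 − 5.544 = 5.156 mg/L.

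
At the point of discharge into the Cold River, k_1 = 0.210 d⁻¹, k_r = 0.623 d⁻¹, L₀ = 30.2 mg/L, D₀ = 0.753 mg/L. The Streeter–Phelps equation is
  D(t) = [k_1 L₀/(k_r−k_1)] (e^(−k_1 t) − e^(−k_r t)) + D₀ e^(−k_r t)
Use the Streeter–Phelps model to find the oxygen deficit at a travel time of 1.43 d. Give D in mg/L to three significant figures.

D ≈ 5.38 mg/L

k_1 L₀/(k_r−k_1) = 0.210×30.2/(0.623−0.210) = 6.342/0.4130 = 15.36 mg/L.
e^(−k_1 t) = e^(−0.210×1.430) = 0.7406; e^(−k_r t) = e^(−0.623×1.430) = 0.4103.
D = 15.36 × (0.7406 − 0.4103) + 0.753 × 0.4103 = 5.072 + 0.3089 = 5.381 mg/L.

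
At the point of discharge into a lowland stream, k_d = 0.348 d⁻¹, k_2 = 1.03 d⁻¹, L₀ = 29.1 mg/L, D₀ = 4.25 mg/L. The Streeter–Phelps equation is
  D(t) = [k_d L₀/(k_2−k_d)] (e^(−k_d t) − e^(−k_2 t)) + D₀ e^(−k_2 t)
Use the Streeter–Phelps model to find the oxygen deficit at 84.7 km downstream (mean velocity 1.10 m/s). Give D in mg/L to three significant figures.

Travel time t = x/v = 84.7 km / (1.10 m/s) = 84700 m / 1.10 m/s = 77000 s = 0.8912 d.
k_d L₀/(k_2−k_d) = 0.348×29.1/(1.03−0.348) = 10.13/0.6820 = 14.85 mg/L.
e^(−k_d t) = e^(−0.348×0.8912) = 0.7333; e^(−k_2 t) = e^(−1.03×0.8912) = 0.3993.
D = 14.85 × (0.7333 − 0.3993) + 4.25 × 0.3993 = 4.960 + 1.697 = 6.657 mg/L.

D ≈ 6.66 mg/L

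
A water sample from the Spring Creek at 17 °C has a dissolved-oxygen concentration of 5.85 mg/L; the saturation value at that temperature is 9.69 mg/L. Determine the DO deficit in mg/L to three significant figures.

D ≈ 3.84 mg/L

D = C_s − C = 9.69 − 5.85 = 3.84 mg/L.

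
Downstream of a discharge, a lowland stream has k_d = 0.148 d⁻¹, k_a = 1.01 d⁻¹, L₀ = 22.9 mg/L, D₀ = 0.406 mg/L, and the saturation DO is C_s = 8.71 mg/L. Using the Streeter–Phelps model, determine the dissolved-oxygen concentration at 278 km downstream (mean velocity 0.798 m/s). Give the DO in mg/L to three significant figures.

Travel time t = x/v = 278 km / (0.798 m/s) = 278000 m / 0.798 m/s = 348400 s = 4.032 d.
k_d L₀/(k_a−k_d) = 0.148×22.9/(1.01−0.148) = 3.389/0.8620 = 3.932 mg/L.
e^(−k_d t) = e^(−0.148×4.032) = 0.5506; e^(−k_a t) = e^(−1.01×4.032) = 0.01704.
D = 3.932 × (0.5506 − 0.01704) + 0.406 × 0.01704 = 2.098 + 0.006917 = 2.105 mg/L.
DO = C_s − D = 8.71 − 2.105 = 6.605 mg/L.

DO ≈ 6.61 mg/L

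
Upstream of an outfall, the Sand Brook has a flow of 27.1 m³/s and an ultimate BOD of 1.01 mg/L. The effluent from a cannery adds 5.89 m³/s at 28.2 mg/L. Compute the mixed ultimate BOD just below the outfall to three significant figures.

5.86 mg/L

Flow-weighted mixing: C = (Q_r C_r + Q_w C_w)/(Q_r + Q_w)
= (27.1×1.01 + 5.89×28.2)/(27.1 + 5.89) = 193.5/32.99 = 5.864 mg/L.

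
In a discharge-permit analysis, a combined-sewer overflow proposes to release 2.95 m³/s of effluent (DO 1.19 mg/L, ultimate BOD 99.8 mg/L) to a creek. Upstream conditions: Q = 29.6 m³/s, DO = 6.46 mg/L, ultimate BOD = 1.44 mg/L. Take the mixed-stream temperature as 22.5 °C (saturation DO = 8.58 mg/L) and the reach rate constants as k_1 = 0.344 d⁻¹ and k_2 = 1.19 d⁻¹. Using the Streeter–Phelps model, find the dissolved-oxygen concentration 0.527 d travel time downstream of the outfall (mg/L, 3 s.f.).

DO ≈ 5.93 mg/L

Mixed DO = (29.6×6.46 + 2.95×1.19)/(29.6+2.95) = 194.7/32.55 = 5.982 mg/L.
Mixed L₀ = (29.6×1.44 + 2.95×99.8)/(32.55) = 337.0/32.55 = 10.35 mg/L.
Initial deficit D₀ = C_s − DO₀ = 8.58 − 5.982 = 2.598 mg/L.
D(0.527) = [0.344×10.35/(1.19−0.344)](e^(−0.344×0.527) − e^(−1.19×0.527)) + 2.598 e^(−1.19×0.527)
= 4.210 × (0.8342 − 0.5341) + 2.598 × 0.5341 = 2.651 mg/L.
DO = 8.58 − 2.651 = 5.929 mg/L.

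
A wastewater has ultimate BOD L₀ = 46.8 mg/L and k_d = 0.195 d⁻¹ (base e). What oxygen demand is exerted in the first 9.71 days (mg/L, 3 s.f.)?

y ≈ 39.8 mg/L

y_t = L₀(1 − e^(−k_d t)) = 46.8 × (1 − e^(−0.195×9.71))
= 46.8 × (1 − 0.1506) = 46.8 × 0.8494 = 39.75 mg/L.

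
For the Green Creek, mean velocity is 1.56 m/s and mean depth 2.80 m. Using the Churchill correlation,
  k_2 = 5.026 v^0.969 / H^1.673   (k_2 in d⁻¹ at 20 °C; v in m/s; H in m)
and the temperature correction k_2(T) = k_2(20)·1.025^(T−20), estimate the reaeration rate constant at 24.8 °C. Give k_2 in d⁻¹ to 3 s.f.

k_2 ≈ 1.56 d⁻¹

k_2(20) = 5.026 × 1.56^0.969 / 2.80^1.673 = 5.026 × 1.539 / 5.599 = 1.381 d⁻¹.
k_2(24.8) = 1.381 × 1.025^(24.8−20) = 1.381 × 1.126 = 1.555 d⁻¹.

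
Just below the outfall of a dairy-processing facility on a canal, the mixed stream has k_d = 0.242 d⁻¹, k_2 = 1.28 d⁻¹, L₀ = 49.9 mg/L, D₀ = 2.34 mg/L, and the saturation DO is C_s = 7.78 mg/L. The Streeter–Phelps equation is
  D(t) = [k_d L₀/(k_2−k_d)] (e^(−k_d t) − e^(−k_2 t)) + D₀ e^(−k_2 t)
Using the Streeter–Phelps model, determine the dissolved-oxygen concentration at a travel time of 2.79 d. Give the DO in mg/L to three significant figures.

DO ≈ 2.12 mg/L

k_d L₀/(k_2−k_d) = 0.242×49.9/(1.28−0.242) = 12.08/1.038 = 11.63 mg/L.
e^(−k_d t) = e^(−0.242×2.790) = 0.5091; e^(−k_2 t) = e^(−1.28×2.790) = 0.02812.
D = 11.63 × (0.5091 − 0.02812) + 2.34 × 0.02812 = 5.595 + 0.06581 = 5.661 mg/L.
DO = C_s − D = 7.78 − 5.661 = 2.119 mg/L.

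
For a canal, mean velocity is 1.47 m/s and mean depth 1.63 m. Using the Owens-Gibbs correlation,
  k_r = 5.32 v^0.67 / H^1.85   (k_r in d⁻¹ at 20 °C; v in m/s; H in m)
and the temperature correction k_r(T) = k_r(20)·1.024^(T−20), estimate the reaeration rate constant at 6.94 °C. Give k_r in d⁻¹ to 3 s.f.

k_r ≈ 2.05 d⁻¹

k_r(20) = 5.32 × 1.47^0.67 / 1.63^1.85 = 5.32 × 1.295 / 2.469 = 2.789 d⁻¹.
k_r(6.94) = 2.789 × 1.024^(6.94−20) = 2.789 × 0.7336 = 2.046 d⁻¹.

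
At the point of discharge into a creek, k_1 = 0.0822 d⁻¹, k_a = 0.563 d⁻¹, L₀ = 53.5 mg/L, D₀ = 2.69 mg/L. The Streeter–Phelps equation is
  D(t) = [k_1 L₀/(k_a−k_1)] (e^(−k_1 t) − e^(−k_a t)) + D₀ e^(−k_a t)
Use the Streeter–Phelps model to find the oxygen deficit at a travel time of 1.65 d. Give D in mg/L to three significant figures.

k_1 L₀/(k_a−k_1) = 0.0822×53.5/(0.563−0.0822) = 4.398/0.4808 = 9.147 mg/L.
e^(−k_1 t) = e^(−0.0822×1.650) = 0.8732; e^(−k_a t) = e^(−0.563×1.650) = 0.3950.
D = 9.147 × (0.8732 − 0.3950) + 2.69 × 0.3950 = 4.374 + 1.062 = 5.436 mg/L.

D ≈ 5.44 mg/L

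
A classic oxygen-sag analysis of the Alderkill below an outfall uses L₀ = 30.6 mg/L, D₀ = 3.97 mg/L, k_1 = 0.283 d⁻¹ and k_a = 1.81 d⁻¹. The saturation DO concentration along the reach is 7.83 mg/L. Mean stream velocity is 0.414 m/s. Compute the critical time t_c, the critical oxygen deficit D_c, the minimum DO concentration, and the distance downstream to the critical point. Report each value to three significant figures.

t_c ≈ 0.427 d; D_c ≈ 4.24 mg/L; min DO ≈ 3.59 mg/L; x_c ≈ 15.3 km

At the critical point dD/dt = 0, so k_1 L₀ e^(−k_1 t) = k_a D. Substituting D(t) from the Streeter–Phelps equation and solving for t gives
t_c = ln[(k_a/k_1)(1 − D₀(k_a−k_1)/(k_1 L₀))] / (k_a−k_1).
Here k_a−k_1 = 1.527 d⁻¹ and 1 − D₀(k_a−k_1)/(k_1 L₀) = 1 − 3.97×1.527/(0.283×30.6) = 0.3000, so
t_c = ln(6.396 × 0.3000) / 1.527 = 0.6515 / 1.527 = 0.4267 d.
D_c = (k_1/k_a) L₀ e^(−k_1 t_c) = (0.283/1.81) × 30.6 × e^(−0.283×0.4267) = 0.1564 × 30.6 × 0.8863 = 4.240 mg/L.
Minimum DO = C_s − D_c = 7.83 − 4.240 = 3.590 mg/L.
x_c = v t_c = 0.414 m/s × 0.4267 d × 86400 s/d = 15260 m ≈ 15.3 km.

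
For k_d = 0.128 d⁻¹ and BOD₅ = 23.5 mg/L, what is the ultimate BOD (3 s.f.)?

L₀ ≈ 49.7 mg/L

BOD₅ = L₀(1 − e^(−5k_d)) ⇒ L₀ = BOD₅ / (1 − e^(−5×0.128))
= 23.5 / (1 − 0.5273) = 23.5 / 0.4727 = 49.71 mg/L.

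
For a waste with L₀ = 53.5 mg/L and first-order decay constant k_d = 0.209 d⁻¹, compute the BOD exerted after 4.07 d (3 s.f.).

y_t = L₀(1 − e^(−k_d t)) = 53.5 × (1 − e^(−0.209×4.07))
= 53.5 × (1 − 0.4271) = 53.5 × 0.5729 = 30.65 mg/L.

y ≈ 30.6 mg/L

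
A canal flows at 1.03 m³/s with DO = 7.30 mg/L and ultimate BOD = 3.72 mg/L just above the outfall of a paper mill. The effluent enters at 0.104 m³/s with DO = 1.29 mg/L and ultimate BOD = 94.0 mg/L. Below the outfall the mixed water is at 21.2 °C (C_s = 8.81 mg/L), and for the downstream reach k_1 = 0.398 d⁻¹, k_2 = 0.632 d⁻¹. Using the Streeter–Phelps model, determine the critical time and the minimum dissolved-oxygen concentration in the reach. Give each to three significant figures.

t_c ≈ 1.52 d; minimum DO ≈ 4.69 mg/L

Mixed DO = (1.03×7.30 + 0.104×1.29)/(1.03+0.104) = 7.653/1.134 = 6.749 mg/L.
Mixed L₀ = (1.03×3.72 + 0.104×94.0)/(1.134) = 13.61/1.134 = 12.00 mg/L.
Initial deficit D₀ = C_s − DO₀ = 8.81 − 6.749 = 2.061 mg/L.
t_c = (1/0.2340) ln[(0.632/0.398)(1 − 2.061×0.2340/(0.398×12.00))] = 4.274 × ln(1.428) = 1.521 d.
D_c = (0.398/0.632) × 12.00 × e^(−0.398×1.521) = 0.6297 × 12.00 × 0.5458 = 4.125 mg/L.
Minimum DO = 8.81 − 4.125 = 4.685 mg/L.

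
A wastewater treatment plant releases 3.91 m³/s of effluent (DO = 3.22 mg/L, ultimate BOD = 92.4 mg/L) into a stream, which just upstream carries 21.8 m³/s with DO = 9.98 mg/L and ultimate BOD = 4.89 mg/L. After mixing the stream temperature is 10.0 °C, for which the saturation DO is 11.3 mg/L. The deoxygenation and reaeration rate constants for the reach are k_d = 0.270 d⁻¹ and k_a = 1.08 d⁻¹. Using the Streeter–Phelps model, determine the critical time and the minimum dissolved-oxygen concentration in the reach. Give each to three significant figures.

Mixed DO = (21.8×9.98 + 3.91×3.22)/(21.8+3.91) = 230.2/25.71 = 8.952 mg/L.
Mixed L₀ = (21.8×4.89 + 3.91×92.4)/(25.71) = 467.9/25.71 = 18.20 mg/L.
Initial deficit D₀ = C_s − DO₀ = 11.3 − 8.952 = 2.348 mg/L.
t_c = (1/0.8100) ln[(1.08/0.270)(1 − 2.348×0.8100/(0.270×18.20))] = 1.235 × ln(2.452) = 1.107 d.
D_c = (0.270/1.08) × 18.20 × e^(−0.270×1.107) = 0.2500 × 18.20 × 0.7416 = 3.374 mg/L.
Minimum DO = 11.3 − 3.374 = 7.926 mg/L.

t_c ≈ 1.11 d; minimum DO ≈ 7.93 mg/L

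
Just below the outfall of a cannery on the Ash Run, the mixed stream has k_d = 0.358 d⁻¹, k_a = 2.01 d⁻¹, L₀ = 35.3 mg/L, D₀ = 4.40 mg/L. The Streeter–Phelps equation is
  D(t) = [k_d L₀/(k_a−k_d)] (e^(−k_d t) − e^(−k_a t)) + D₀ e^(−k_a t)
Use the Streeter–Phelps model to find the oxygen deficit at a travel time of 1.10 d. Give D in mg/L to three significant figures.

D ≈ 4.80 mg/L

k_d L₀/(k_a−k_d) = 0.358×35.3/(2.01−0.358) = 12.64/1.652 = 7.650 mg/L.
e^(−k_d t) = e^(−0.358×1.100) = 0.6745; e^(−k_a t) = e^(−2.01×1.100) = 0.1096.
D = 7.650 × (0.6745 − 0.1096) + 4.40 × 0.1096 = 4.321 + 0.4822 = 4.804 mg/L.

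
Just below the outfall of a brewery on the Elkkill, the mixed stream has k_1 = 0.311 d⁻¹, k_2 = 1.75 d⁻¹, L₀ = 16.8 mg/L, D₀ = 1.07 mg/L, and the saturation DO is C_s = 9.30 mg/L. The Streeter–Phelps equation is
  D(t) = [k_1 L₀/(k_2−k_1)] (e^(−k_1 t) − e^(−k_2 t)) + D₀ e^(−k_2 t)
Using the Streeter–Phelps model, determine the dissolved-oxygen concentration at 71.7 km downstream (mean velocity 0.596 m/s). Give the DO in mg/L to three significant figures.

Travel time t = x/v = 71.7 km / (0.596 m/s) = 71700 m / 0.596 m/s = 120300 s = 1.392 d.
k_1 L₀/(k_2−k_1) = 0.311×16.8/(1.75−0.311) = 5.225/1.439 = 3.631 mg/L.
e^(−k_1 t) = e^(−0.311×1.392) = 0.6485; e^(−k_2 t) = e^(−1.75×1.392) = 0.08745.
D = 3.631 × (0.6485 − 0.08745) + 1.07 × 0.08745 = 2.037 + 0.09357 = 2.131 mg/L.
DO = C_s − D = 9.30 − 2.131 = 7.169 mg/L.

DO ≈ 7.17 mg/L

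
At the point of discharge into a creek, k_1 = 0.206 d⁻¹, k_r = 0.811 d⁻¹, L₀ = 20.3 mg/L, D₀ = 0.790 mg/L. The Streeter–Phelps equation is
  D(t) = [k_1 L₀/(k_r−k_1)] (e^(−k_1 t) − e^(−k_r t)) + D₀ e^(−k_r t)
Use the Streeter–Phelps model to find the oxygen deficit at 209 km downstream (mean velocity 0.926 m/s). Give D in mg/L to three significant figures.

Travel time t = x/v = 209 km / (0.926 m/s) = 209000 m / 0.926 m/s = 225700 s = 2.612 d.
k_1 L₀/(k_r−k_1) = 0.206×20.3/(0.811−0.206) = 4.182/0.6050 = 6.912 mg/L.
e^(−k_1 t) = e^(−0.206×2.612) = 0.5838; e^(−k_r t) = e^(−0.811×2.612) = 0.1202.
D = 6.912 × (0.5838 − 0.1202) + 0.790 × 0.1202 = 3.205 + 0.09496 = 3.300 mg/L.

D ≈ 3.30 mg/L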